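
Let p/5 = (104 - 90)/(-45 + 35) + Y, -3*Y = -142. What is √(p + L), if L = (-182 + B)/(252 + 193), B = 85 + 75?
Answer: √409229565/1335 ≈ 15.153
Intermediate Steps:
Y = 142/3 (Y = -⅓*(-142) = 142/3 ≈ 47.333)
B = 160
L = -22/445 (L = (-182 + 160)/(252 + 193) = -22/445 ≈ -0.049438)
p = 689/3 (p = 5*((104 - 90)/(-45 + 35) + 142/3) = 5*(14/(-10) + 142/3) = 5*(14*(-⅒) + 142/3) = 5*(-7/5 + 142/3) = 5*(689/15) = 689/3 ≈ 229.67)
√(p + L) = √(689/3 - 22/445) = √(306539/1335) = √409229565/1335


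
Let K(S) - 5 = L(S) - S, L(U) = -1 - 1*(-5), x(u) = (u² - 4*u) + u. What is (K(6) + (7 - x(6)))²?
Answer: 64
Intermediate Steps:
x(u) = u² - 3*u
L(U) = 4 (L(U) = -1 + 5 = 4)
K(S) = 9 - S (K(S) = 5 + (4 - S) = 9 - S)
(K(6) + (7 - x(6)))² = ((9 - 1*6) + (7 - 6*(-3 + 6)))² = ((9 - 6) + (7 - 6*3))² = (3 + (7 - 1*18))² = (3 + (7 - 18))² = (3 - 11)² = (-8)² = 64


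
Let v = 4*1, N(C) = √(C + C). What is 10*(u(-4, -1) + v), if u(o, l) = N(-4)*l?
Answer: 40 - 20*I*√2 ≈ 40.0 - 28.284*I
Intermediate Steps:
N(C) = √2*√C (N(C) = √(2*C) = √2*√C)
v = 4
u(o, l) = 2*I*l*√2 (u(o, l) = (√2*√(-4))*l = (√2*(2*I))*l = (2*I*√2)*l = 2*I*l*√2)
10*(u(-4, -1) + v) = 10*(2*I*(-1)*√2 + 4) = 10*(-2*I*√2 + 4) = 10*(4 - 2*I*√2) = 40 - 20*I*√2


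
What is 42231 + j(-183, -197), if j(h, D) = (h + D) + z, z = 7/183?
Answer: 7658740/183 ≈ 41851.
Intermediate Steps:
z = 7/183 (z = 7*(1/183) = 7/183 ≈ 0.038251)
j(h, D) = 7/183 + D + h (j(h, D) = (h + D) + 7/183 = (D + h) + 7/183 = 7/183 + D + h)
42231 + j(-183, -197) = 42231 + (7/183 - 197 - 183) = 42231 - 69533/183 = 7658740/183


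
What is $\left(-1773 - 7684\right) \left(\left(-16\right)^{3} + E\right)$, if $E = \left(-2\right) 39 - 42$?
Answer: $39870712$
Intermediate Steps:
$E = -120$ ($E = -78 - 42 = -120$)
$\left(-1773 - 7684\right) \left(\left(-16\right)^{3} + E\right) = \left(-1773 - 7684\right) \left(\left(-16\right)^{3} - 120\right) = - 9457 \left(-4096 - 120\right) = \left(-9457\right) \left(-4216\right) = 39870712$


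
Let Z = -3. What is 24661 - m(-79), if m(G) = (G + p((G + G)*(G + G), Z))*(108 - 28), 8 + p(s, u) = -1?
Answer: 31701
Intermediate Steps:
p(s, u) = -9 (p(s, u) = -8 - 1 = -9)
m(G) = -720 + 80*G (m(G) = (G - 9)*(108 - 28) = (-9 + G)*80 = -720 + 80*G)
24661 - m(-79) = 24661 - (-720 + 80*(-79)) = 24661 - (-720 - 6320) = 24661 - 1*(-7040) = 24661 + 7040 = 31701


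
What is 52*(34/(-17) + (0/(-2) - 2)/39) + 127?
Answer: 61/3 ≈ 20.333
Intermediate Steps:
52*(34/(-17) + (0/(-2) - 2)/39) + 127 = 52*(34*(-1/17) + (0*(-1/2) - 2)*(1/39)) + 127 = 52*(-2 + (0 - 2)*(1/39)) + 127 = 52*(-2 - 2*1/39) + 127 = 52*(-2 - 2/39) + 127 = 52*(-80/39) + 127 = -320/3 + 127 = 61/3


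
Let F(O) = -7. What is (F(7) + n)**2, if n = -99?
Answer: 11236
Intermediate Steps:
(F(7) + n)**2 = (-7 - 99)**2 = (-106)**2 = 11236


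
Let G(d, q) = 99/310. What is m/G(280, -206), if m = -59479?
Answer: -18438490/99 ≈ -1.8625e+5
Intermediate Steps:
G(d, q) = 99/310 (G(d, q) = 99*(1/310) = 99/310)
m/G(280, -206) = -59479/99/310 = -59479*310/99 = -18438490/99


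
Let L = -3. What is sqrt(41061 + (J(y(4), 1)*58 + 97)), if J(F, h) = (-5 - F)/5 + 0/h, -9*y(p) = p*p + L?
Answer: sqrt(9251270)/15 ≈ 202.77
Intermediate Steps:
y(p) = 1/3 - p**2/9 (y(p) = -(p*p - 3)/9 = -(p**2 - 3)/9 = -(-3 + p**2)/9 = 1/3 - p**2/9)
J(F, h) = -1 - F/5 (J(F, h) = (-5 - F)*(1/5) + 0 = (-1 - F/5) + 0 = -1 - F/5)
sqrt(41061 + (J(y(4), 1)*58 + 97)) = sqrt(41061 + ((-1 - (1/3 - 1/9*4**2)/5)*58 + 97)) = sqrt(41061 + ((-1 - (1/3 - 1/9*16)/5)*58 + 97)) = sqrt(41061 + ((-1 - (1/3 - 16/9)/5)*58 + 97)) = sqrt(41061 + ((-1 - 1/5*(-13/9))*58 + 97)) = sqrt(41061 + ((-1 + 13/45)*58 + 97)) = sqrt(41061 + (-32/45*58 + 97)) = sqrt(41061 + (-1856/45 + 97)) = sqrt(41061 + 2509/45) = sqrt(1850254/45) = sqrt(9251270)/15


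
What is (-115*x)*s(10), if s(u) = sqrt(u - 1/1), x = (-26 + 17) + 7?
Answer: 690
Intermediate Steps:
x = -2 (x = -9 + 7 = -2)
s(u) = sqrt(-1 + u) (s(u) = sqrt(u - 1*1) = sqrt(u - 1) = sqrt(-1 + u))
(-115*x)*s(10) = (-115*(-2))*sqrt(-1 + 10) = 230*sqrt(9) = 230*3 = 690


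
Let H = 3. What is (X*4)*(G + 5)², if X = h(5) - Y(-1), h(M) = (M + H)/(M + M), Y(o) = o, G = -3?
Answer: 144/5 ≈ 28.800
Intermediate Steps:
h(M) = (3 + M)/(2*M) (h(M) = (M + 3)/(M + M) = (3 + M)/((2*M)) = (3 + M)*(1/(2*M)) = (3 + M)/(2*M))
X = 9/5 (X = (½)*(3 + 5)/5 - 1*(-1) = (½)*(⅕)*8 + 1 = ⅘ + 1 = 9/5 ≈ 1.8000)
(X*4)*(G + 5)² = ((9/5)*4)*(-3 + 5)² = (36/5)*2² = (36/5)*4 = 144/5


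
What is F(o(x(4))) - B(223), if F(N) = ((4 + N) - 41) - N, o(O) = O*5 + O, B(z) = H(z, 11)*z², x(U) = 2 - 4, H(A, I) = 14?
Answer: -696243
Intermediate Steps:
x(U) = -2
B(z) = 14*z²
o(O) = 6*O (o(O) = 5*O + O = 6*O)
F(N) = -37 (F(N) = (-37 + N) - N = -37)
F(o(x(4))) - B(223) = -37 - 14*223² = -37 - 14*49729 = -37 - 1*696206 = -37 - 696206 = -696243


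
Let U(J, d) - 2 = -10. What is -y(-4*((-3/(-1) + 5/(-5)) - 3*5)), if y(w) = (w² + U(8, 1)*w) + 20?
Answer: -2308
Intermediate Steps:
U(J, d) = -8 (U(J, d) = 2 - 10 = -8)
y(w) = 20 + w² - 8*w (y(w) = (w² - 8*w) + 20 = 20 + w² - 8*w)
-y(-4*((-3/(-1) + 5/(-5)) - 3*5)) = -(20 + (-4*((-3/(-1) + 5/(-5)) - 3*5))² - (-32)*((-3/(-1) + 5/(-5)) - 3*5)) = -(20 + (-4*((-3*(-1) + 5*(-⅕)) - 15))² - (-32)*((-3*(-1) + 5*(-⅕)) - 15)) = -(20 + (-4*((3 - 1) - 15))² - (-32)*((3 - 1) - 15)) = -(20 + (-4*(2 - 15))² - (-32)*(2 - 15)) = -(20 + (-4*(-13))² - (-32)*(-13)) = -(20 + 52² - 8*52) = -(20 + 2704 - 416) = -1*2308 = -2308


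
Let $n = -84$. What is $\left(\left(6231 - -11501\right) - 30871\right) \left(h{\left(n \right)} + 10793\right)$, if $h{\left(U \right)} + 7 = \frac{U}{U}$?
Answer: $-141730393$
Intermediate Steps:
$h{\left(U \right)} = -6$ ($h{\left(U \right)} = -7 + \frac{U}{U} = -7 + 1 = -6$)
$\left(\left(6231 - -11501\right) - 30871\right) \left(h{\left(n \right)} + 10793\right) = \left(\left(6231 - -11501\right) - 30871\right) \left(-6 + 10793\right) = \left(\left(6231 + 11501\right) - 30871\right) 10787 = \left(17732 - 30871\right) 10787 = \left(-13139\right) 10787 = -141730393$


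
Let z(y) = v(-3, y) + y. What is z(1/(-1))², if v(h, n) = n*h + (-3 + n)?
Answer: 4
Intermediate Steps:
v(h, n) = -3 + n + h*n (v(h, n) = h*n + (-3 + n) = -3 + n + h*n)
z(y) = -3 - y (z(y) = (-3 + y - 3*y) + y = (-3 - 2*y) + y = -3 - y)
z(1/(-1))² = (-3 - 1/(-1))² = (-3 - 1*(-1))² = (-3 + 1)² = (-2)² = 4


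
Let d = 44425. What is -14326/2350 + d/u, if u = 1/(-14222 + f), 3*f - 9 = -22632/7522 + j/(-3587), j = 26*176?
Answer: -30042353005965373348/47554742175 ≈ -6.3174e+8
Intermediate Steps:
j = 4576
f = 63615535/40472121 (f = 3 + (-22632/7522 + 4576/(-3587))/3 = 3 + (-22632*1/7522 + 4576*(-1/3587))/3 = 3 + (-11316/3761 - 4576/3587)/3 = 3 + (1/3)*(-57800828/13490707) = 3 - 57800828/40472121 = 63615535/40472121 ≈ 1.5718)
u = -40472121/575530889327 (u = 1/(-14222 + 63615535/40472121) = 1/(-575530889327/40472121) = -40472121/575530889327 ≈ -7.0321e-5)
-14326/2350 + d/u = -14326/2350 + 44425/(-40472121/575530889327) = -14326*1/2350 + 44425*(-575530889327/40472121) = -7163/1175 - 25567959758351975/40472121 = -30042353005965373348/47554742175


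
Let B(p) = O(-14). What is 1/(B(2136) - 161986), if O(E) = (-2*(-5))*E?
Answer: -1/162126 ≈ -6.1680e-6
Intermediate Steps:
O(E) = 10*E
B(p) = -140 (B(p) = 10*(-14) = -140)
1/(B(2136) - 161986) = 1/(-140 - 161986) = 1/(-162126) = -1/162126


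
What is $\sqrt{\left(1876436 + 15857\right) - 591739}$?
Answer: $3 \sqrt{144506} \approx 1140.4$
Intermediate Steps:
$\sqrt{\left(1876436 + 15857\right) - 591739} = \sqrt{1892293 - 591739} = \sqrt{1300554} = 3 \sqrt{144506}$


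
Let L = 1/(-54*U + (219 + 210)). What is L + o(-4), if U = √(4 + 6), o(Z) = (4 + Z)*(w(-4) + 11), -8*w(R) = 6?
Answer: 143/51627 + 6*√10/17209 ≈ 0.0038724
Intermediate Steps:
w(R) = -¾ (w(R) = -⅛*6 = -¾)
o(Z) = 41 + 41*Z/4 (o(Z) = (4 + Z)*(-¾ + 11) = (4 + Z)*(41/4) = 41 + 41*Z/4)
U = √10 ≈ 3.1623
L = 1/(429 - 54*√10) (L = 1/(-54*√10 + (219 + 210)) = 1/(-54*√10 + 429) = 1/(429 - 54*√10) ≈ 0.0038724)
L + o(-4) = (143/51627 + 6*√10/17209) + (41 + (41/4)*(-4)) = (143/51627 + 6*√10/17209) + (41 - 41) = (143/51627 + 6*√10/17209) + 0 = 143/51627 + 6*√10/17209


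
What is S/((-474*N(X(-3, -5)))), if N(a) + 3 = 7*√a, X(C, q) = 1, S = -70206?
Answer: 11701/316 ≈ 37.029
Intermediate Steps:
N(a) = -3 + 7*√a
S/((-474*N(X(-3, -5)))) = -70206*(-1/(474*(-3 + 7*√1))) = -70206*(-1/(474*(-3 + 7*1))) = -70206*(-1/(474*(-3 + 7))) = -70206/((-474*4)) = -70206/(-1896) = -70206*(-1/1896) = 11701/316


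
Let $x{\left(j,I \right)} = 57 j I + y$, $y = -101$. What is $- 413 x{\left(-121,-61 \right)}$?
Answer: $-173714408$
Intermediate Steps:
$x{\left(j,I \right)} = -101 + 57 I j$ ($x{\left(j,I \right)} = 57 j I - 101 = 57 I j - 101 = -101 + 57 I j$)
$- 413 x{\left(-121,-61 \right)} = - 413 \left(-101 + 57 \left(-61\right) \left(-121\right)\right) = - 413 \left(-101 + 420717\right) = \left(-413\right) 420616 = -173714408$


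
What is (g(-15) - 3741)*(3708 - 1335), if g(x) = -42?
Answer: -8977059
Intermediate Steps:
(g(-15) - 3741)*(3708 - 1335) = (-42 - 3741)*(3708 - 1335) = -3783*2373 = -8977059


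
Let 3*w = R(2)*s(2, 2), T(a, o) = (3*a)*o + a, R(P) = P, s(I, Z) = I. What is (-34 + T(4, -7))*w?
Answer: -152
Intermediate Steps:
T(a, o) = a + 3*a*o (T(a, o) = 3*a*o + a = a + 3*a*o)
w = 4/3 (w = (2*2)/3 = (⅓)*4 = 4/3 ≈ 1.3333)
(-34 + T(4, -7))*w = (-34 + 4*(1 + 3*(-7)))*(4/3) = (-34 + 4*(1 - 21))*(4/3) = (-34 + 4*(-20))*(4/3) = (-34 - 80)*(4/3) = -114*4/3 = -152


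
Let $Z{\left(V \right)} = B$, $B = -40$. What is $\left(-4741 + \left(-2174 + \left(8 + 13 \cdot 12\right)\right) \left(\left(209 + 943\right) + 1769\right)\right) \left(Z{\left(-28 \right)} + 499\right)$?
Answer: $-2697061509$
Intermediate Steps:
$Z{\left(V \right)} = -40$
$\left(-4741 + \left(-2174 + \left(8 + 13 \cdot 12\right)\right) \left(\left(209 + 943\right) + 1769\right)\right) \left(Z{\left(-28 \right)} + 499\right) = \left(-4741 + \left(-2174 + \left(8 + 13 \cdot 12\right)\right) \left(\left(209 + 943\right) + 1769\right)\right) \left(-40 + 499\right) = \left(-4741 + \left(-2174 + \left(8 + 156\right)\right) \left(1152 + 1769\right)\right) 459 = \left(-4741 + \left(-2174 + 164\right) 2921\right) 459 = \left(-4741 - 5871210\right) 459 = \left(-5875951\right) 459 = -2697061509$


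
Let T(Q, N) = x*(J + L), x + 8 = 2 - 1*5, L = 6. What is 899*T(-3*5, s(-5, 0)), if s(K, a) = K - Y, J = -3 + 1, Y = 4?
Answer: -39556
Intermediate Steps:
J = -2
s(K, a) = -4 + K (s(K, a) = K - 1*4 = K - 4 = -4 + K)
x = -11 (x = -8 + (2 - 1*5) = -8 + (2 - 5) = -8 - 3 = -11)
T(Q, N) = -44 (T(Q, N) = -11*(-2 + 6) = -11*4 = -44)
899*T(-3*5, s(-5, 0)) = 899*(-44) = -39556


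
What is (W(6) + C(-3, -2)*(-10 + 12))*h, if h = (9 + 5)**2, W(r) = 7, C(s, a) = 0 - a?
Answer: 2156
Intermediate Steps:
C(s, a) = -a
h = 196 (h = 14**2 = 196)
(W(6) + C(-3, -2)*(-10 + 12))*h = (7 + (-1*(-2))*(-10 + 12))*196 = (7 + 2*2)*196 = (7 + 4)*196 = 11*196 = 2156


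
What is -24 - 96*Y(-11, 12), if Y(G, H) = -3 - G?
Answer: -792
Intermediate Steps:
-24 - 96*Y(-11, 12) = -24 - 96*(-3 - 1*(-11)) = -24 - 96*(-3 + 11) = -24 - 96*8 = -24 - 768 = -792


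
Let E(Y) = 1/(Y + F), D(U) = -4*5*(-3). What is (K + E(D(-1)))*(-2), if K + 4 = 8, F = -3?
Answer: -458/57 ≈ -8.0351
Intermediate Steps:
D(U) = 60 (D(U) = -20*(-3) = 60)
K = 4 (K = -4 + 8 = 4)
E(Y) = 1/(-3 + Y) (E(Y) = 1/(Y - 3) = 1/(-3 + Y))
(K + E(D(-1)))*(-2) = (4 + 1/(-3 + 60))*(-2) = (4 + 1/57)*(-2) = (229/57)*(-2) = -458/57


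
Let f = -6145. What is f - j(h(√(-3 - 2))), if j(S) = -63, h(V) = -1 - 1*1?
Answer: -6082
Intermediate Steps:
h(V) = -2 (h(V) = -1 - 1 = -2)
f - j(h(√(-3 - 2))) = -6145 - 1*(-63) = -6145 + 63 = -6082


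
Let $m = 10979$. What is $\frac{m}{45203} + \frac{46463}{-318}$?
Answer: $- \frac{2096775667}{14374554} \approx -145.87$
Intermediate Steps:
$\frac{m}{45203} + \frac{46463}{-318} = \frac{10979}{45203} + \frac{46463}{-318} = 10979 \cdot \frac{1}{45203} + 46463 \left(- \frac{1}{318}\right) = \frac{10979}{45203} - \frac{46463}{318} = - \frac{2096775667}{14374554}$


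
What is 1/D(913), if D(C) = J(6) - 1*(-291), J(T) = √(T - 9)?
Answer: 97/28228 - I*√3/84684 ≈ 0.0034363 - 2.0453e-5*I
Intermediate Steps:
J(T) = √(-9 + T)
D(C) = 291 + I*√3 (D(C) = √(-9 + 6) - 1*(-291) = √(-3) + 291 = I*√3 + 291 = 291 + I*√3)
1/D(913) = 1/(291 + I*√3)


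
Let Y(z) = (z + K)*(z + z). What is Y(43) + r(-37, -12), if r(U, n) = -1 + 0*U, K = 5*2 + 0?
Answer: 4557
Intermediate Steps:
K = 10 (K = 10 + 0 = 10)
r(U, n) = -1 (r(U, n) = -1 + 0 = -1)
Y(z) = 2*z*(10 + z) (Y(z) = (z + 10)*(z + z) = (10 + z)*(2*z) = 2*z*(10 + z))
Y(43) + r(-37, -12) = 2*43*(10 + 43) - 1 = 2*43*53 - 1 = 4558 - 1 = 4557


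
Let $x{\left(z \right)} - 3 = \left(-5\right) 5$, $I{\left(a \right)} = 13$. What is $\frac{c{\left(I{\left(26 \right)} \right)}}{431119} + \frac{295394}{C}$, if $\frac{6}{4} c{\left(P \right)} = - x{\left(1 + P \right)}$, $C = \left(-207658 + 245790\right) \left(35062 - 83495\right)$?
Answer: $- \frac{13672210127}{108574213506486} \approx -0.00012593$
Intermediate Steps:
$x{\left(z \right)} = -22$ ($x{\left(z \right)} = 3 - 25 = -22$)
$C = -1846847156$ ($C = 38132 \left(-48433\right) = -1846847156$)
$c{\left(P \right)} = \frac{44}{3}$ ($c{\left(P \right)} = \frac{2 \left(\left(-1\right) \left(-22\right)\right)}{3} = \frac{2}{3} \cdot 22 = \frac{44}{3}$)
$\frac{c{\left(I{\left(26 \right)} \right)}}{431119} + \frac{295394}{C} = \frac{44}{3 \cdot 431119} + \frac{295394}{-1846847156} = \frac{44}{3} \cdot \frac{1}{431119} + 295394 \left(- \frac{1}{1846847156}\right) = \frac{44}{1293357} - \frac{13427}{83947598} = - \frac{13672210127}{108574213506486}$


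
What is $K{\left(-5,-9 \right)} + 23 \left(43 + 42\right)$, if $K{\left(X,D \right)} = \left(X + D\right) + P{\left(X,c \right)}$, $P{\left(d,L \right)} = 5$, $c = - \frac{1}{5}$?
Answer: $1946$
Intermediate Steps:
$c = - \frac{1}{5}$ ($c = \left(-1\right) \frac{1}{5} = - \frac{1}{5} \approx -0.2$)
$K{\left(X,D \right)} = 5 + D + X$ ($K{\left(X,D \right)} = \left(X + D\right) + 5 = \left(D + X\right) + 5 = 5 + D + X$)
$K{\left(-5,-9 \right)} + 23 \left(43 + 42\right) = \left(5 - 9 - 5\right) + 23 \left(43 + 42\right) = -9 + 23 \cdot 85 = -9 + 1955 = 1946$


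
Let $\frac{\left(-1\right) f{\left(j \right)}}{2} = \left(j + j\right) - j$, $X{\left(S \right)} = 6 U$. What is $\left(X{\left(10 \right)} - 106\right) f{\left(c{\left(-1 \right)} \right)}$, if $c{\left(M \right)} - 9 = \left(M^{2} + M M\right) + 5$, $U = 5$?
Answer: $2432$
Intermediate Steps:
$c{\left(M \right)} = 14 + 2 M^{2}$ ($c{\left(M \right)} = 9 + \left(\left(M^{2} + M M\right) + 5\right) = 9 + \left(\left(M^{2} + M^{2}\right) + 5\right) = 9 + \left(2 M^{2} + 5\right) = 9 + \left(5 + 2 M^{2}\right) = 14 + 2 M^{2}$)
$X{\left(S \right)} = 30$ ($X{\left(S \right)} = 6 \cdot 5 = 30$)
$f{\left(j \right)} = - 2 j$ ($f{\left(j \right)} = - 2 \left(\left(j + j\right) - j\right) = - 2 \left(2 j - j\right) = - 2 j$)
$\left(X{\left(10 \right)} - 106\right) f{\left(c{\left(-1 \right)} \right)} = \left(30 - 106\right) \left(- 2 \left(14 + 2 \left(-1\right)^{2}\right)\right) = \left(30 - 106\right) \left(- 2 \left(14 + 2 \cdot 1\right)\right) = - 76 \left(- 2 \left(14 + 2\right)\right) = - 76 \left(\left(-2\right) 16\right) = \left(-76\right) \left(-32\right) = 2432$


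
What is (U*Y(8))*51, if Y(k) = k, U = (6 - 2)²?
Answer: 6528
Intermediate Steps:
U = 16 (U = 4² = 16)
(U*Y(8))*51 = (16*8)*51 = 128*51 = 6528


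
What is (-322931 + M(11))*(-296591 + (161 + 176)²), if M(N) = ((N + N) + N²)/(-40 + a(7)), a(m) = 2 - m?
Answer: 2659682658836/45 ≈ 5.9104e+10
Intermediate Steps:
M(N) = -2*N/45 - N²/45 (M(N) = ((N + N) + N²)/(-40 + (2 - 1*7)) = (2*N + N²)/(-40 + (2 - 7)) = (N² + 2*N)/(-40 - 5) = (N² + 2*N)/(-45) = (N² + 2*N)*(-1/45) = -2*N/45 - N²/45)
(-322931 + M(11))*(-296591 + (161 + 176)²) = (-322931 - 1/45*11*(2 + 11))*(-296591 + (161 + 176)²) = (-322931 - 1/45*11*13)*(-296591 + 337²) = (-322931 - 143/45)*(-296591 + 113569) = -14532038/45*(-183022) = 2659682658836/45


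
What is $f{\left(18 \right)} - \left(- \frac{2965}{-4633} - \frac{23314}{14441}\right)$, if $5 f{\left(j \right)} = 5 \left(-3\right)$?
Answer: $- \frac{135519262}{66905153} \approx -2.0255$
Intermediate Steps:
$f{\left(j \right)} = -3$ ($f{\left(j \right)} = \frac{5 \left(-3\right)}{5} = \frac{1}{5} \left(-15\right) = -3$)
$f{\left(18 \right)} - \left(- \frac{2965}{-4633} - \frac{23314}{14441}\right) = -3 - \left(- \frac{2965}{-4633} - \frac{23314}{14441}\right) = -3 - \left(\left(-2965\right) \left(- \frac{1}{4633}\right) - \frac{23314}{14441}\right) = -3 - \left(\frac{2965}{4633} - \frac{23314}{14441}\right) = -3 - - \frac{65196197}{66905153} = -3 + \frac{65196197}{66905153} = - \frac{135519262}{66905153}$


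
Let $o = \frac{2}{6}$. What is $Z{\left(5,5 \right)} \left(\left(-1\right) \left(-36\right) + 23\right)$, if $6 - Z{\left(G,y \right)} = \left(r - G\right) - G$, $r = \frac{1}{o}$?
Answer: $767$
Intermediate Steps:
$o = \frac{1}{3}$ ($o = 2 \cdot \frac{1}{6} = \frac{1}{3} \approx 0.33333$)
$r = 3$ ($r = \frac{1}{\frac{1}{3}} = 3$)
$Z{\left(G,y \right)} = 3 + 2 G$ ($Z{\left(G,y \right)} = 6 - \left(\left(3 - G\right) - G\right) = 6 - \left(3 - 2 G\right) = 6 + \left(-3 + 2 G\right) = 3 + 2 G$)
$Z{\left(5,5 \right)} \left(\left(-1\right) \left(-36\right) + 23\right) = \left(3 + 2 \cdot 5\right) \left(\left(-1\right) \left(-36\right) + 23\right) = \left(3 + 10\right) \left(36 + 23\right) = 13 \cdot 59 = 767$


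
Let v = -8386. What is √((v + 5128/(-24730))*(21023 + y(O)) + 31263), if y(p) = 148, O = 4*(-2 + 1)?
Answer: 3*I*√3015617265042915/12365 ≈ 13323.0*I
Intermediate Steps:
O = -4 (O = 4*(-1) = -4)
√((v + 5128/(-24730))*(21023 + y(O)) + 31263) = √((-8386 + 5128/(-24730))*(21023 + 148) + 31263) = √((-8386 + 5128*(-1/24730))*21171 + 31263) = √((-8386 - 2564/12365)*21171 + 31263) = √(-103695454/12365*21171 + 31263) = √(-2195336456634/12365 + 31263) = √(-2194949889639/12365) = 3*I*√3015617265042915/12365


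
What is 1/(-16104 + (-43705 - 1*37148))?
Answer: -1/96957 ≈ -1.0314e-5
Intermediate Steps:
1/(-16104 + (-43705 - 1*37148)) = 1/(-16104 + (-43705 - 37148)) = 1/(-16104 - 80853) = 1/(-96957) = -1/96957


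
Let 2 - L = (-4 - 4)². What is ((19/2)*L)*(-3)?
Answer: 1767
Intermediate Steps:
L = -62 (L = 2 - (-4 - 4)² = 2 - 1*(-8)² = 2 - 1*64 = 2 - 64 = -62)
((19/2)*L)*(-3) = ((19/2)*(-62))*(-3) = -589*(-3) = 1767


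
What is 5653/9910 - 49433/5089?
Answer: -461112913/50431990 ≈ -9.1433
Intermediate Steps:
5653/9910 - 49433/5089 = -461112913/50431990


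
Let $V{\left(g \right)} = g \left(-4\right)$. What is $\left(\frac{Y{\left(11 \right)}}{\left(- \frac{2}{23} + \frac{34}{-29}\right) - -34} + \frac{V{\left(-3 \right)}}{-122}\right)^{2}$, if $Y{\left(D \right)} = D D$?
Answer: $\frac{6171516481}{476898244} \approx 12.941$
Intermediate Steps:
$Y{\left(D \right)} = D^{2}$
$V{\left(g \right)} = - 4 g$
$\left(\frac{Y{\left(11 \right)}}{\left(- \frac{2}{23} + \frac{34}{-29}\right) - -34} + \frac{V{\left(-3 \right)}}{-122}\right)^{2} = \left(\frac{11^{2}}{\left(- \frac{2}{23} + \frac{34}{-29}\right) - -34} + \frac{\left(-4\right) \left(-3\right)}{-122}\right)^{2} = \left(\frac{121}{\left(\left(-2\right) \frac{1}{23} + 34 \left(- \frac{1}{29}\right)\right) + 34} + 12 \left(- \frac{1}{122}\right)\right)^{2} = \left(\frac{121}{\left(- \frac{2}{23} - \frac{34}{29}\right) + 34} - \frac{6}{61}\right)^{2} = \left(\frac{121}{- \frac{840}{667} + 34} - \frac{6}{61}\right)^{2} = \left(\frac{121}{\frac{21838}{667}} - \frac{6}{61}\right)^{2} = \left(121 \cdot \frac{667}{21838} - \frac{6}{61}\right)^{2} = \left(\frac{80707}{21838} - \frac{6}{61}\right)^{2} = \left(\frac{78559}{21838}\right)^{2} = \frac{6171516481}{476898244}$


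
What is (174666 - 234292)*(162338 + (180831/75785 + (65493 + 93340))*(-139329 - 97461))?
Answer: 33990509338502322172/15157 ≈ 2.2426e+15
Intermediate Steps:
(174666 - 234292)*(162338 + (180831/75785 + (65493 + 93340))*(-139329 - 97461)) = -59626*(162338 + (180831*(1/75785) + 158833)*(-236790)) = -59626*(162338 + (180831/75785 + 158833)*(-236790)) = -59626*(162338 + (12037339736/75785)*(-236790)) = -59626*(162338 - 570064335217488/15157) = -59626*(-570061874660422/15157) = 33990509338502322172/15157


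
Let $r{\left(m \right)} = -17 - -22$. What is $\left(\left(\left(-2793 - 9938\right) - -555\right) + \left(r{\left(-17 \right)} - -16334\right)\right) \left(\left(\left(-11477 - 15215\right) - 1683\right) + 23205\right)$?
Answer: $-21522710$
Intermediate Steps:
$r{\left(m \right)} = 5$ ($r{\left(m \right)} = -17 + 22 = 5$)
$\left(\left(\left(-2793 - 9938\right) - -555\right) + \left(r{\left(-17 \right)} - -16334\right)\right) \left(\left(\left(-11477 - 15215\right) - 1683\right) + 23205\right) = \left(\left(\left(-2793 - 9938\right) - -555\right) + \left(5 - -16334\right)\right) \left(\left(\left(-11477 - 15215\right) - 1683\right) + 23205\right) = \left(\left(-12731 + 555\right) + \left(5 + 16334\right)\right) \left(\left(-26692 - 1683\right) + 23205\right) = \left(-12176 + 16339\right) \left(-28375 + 23205\right) = 4163 \left(-5170\right) = -21522710$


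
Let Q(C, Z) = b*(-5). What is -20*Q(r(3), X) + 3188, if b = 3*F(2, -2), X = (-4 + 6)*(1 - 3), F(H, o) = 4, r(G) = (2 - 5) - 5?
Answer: 4388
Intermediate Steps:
r(G) = -8 (r(G) = -3 - 5 = -8)
X = -4 (X = 2*(-2) = -4)
b = 12 (b = 3*4 = 12)
Q(C, Z) = -60 (Q(C, Z) = 12*(-5) = -60)
-20*Q(r(3), X) + 3188 = -20*(-60) + 3188 = 1200 + 3188 = 4388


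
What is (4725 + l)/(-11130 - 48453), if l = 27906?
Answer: -10877/19861 ≈ -0.54766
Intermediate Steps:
(4725 + l)/(-11130 - 48453) = (4725 + 27906)/(-11130 - 48453) = 32631/(-59583) = 32631*(-1/59583) = -10877/19861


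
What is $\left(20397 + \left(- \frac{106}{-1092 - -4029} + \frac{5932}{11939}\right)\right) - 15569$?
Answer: $\frac{169309218754}{35064843} \approx 4828.5$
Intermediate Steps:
$\left(20397 + \left(- \frac{106}{-1092 - -4029} + \frac{5932}{11939}\right)\right) - 15569 = \left(20397 + \left(- \frac{106}{-1092 + 4029} + 5932 \cdot \frac{1}{11939}\right)\right) - 15569 = \left(20397 + \left(- \frac{106}{2937} + \frac{5932}{11939}\right)\right) - 15569 = \left(20397 + \frac{16156750}{35064843}\right) - 15569 = \frac{715233759421}{35064843} - 15569 = \frac{169309218754}{35064843}$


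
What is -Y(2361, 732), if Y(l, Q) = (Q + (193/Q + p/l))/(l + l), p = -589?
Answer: -140567221/906756216 ≈ -0.15502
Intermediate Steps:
Y(l, Q) = (Q - 589/l + 193/Q)/(2*l) (Y(l, Q) = (Q + (193/Q - 589/l))/(l + l) = (Q + (-589/l + 193/Q))/((2*l)) = (Q - 589/l + 193/Q)*(1/(2*l)) = (Q - 589/l + 193/Q)/(2*l))
-Y(2361, 732) = -(-589*732 + 193*2361 + 2361*732²)/(2*732*2361²) = -(-431148 + 455673 + 2361*535824)/(2*732*5574321) = -(-431148 + 455673 + 1265080464)/(2*732*5574321) = -1265104989/(2*732*5574321) = -1*140567221/906756216 = -140567221/906756216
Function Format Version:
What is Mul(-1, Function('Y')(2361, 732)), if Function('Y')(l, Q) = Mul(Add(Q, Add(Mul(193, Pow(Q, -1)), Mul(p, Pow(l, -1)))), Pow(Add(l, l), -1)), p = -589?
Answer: Rational(-140567221, 906756216) ≈ -0.15502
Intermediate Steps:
Function('Y')(l, Q) = Mul(Rational(1, 2), Pow(l, -1), Add(Q, Mul(-589, Pow(l, -1)), Mul(193, Pow(Q, -1)))) (Function('Y')(l, Q) = Mul(Add(Q, Add(Mul(193, Pow(Q, -1)), Mul(-589, Pow(l, -1)))), Pow(Add(l, l), -1)) = Mul(Add(Q, Add(Mul(-589, Pow(l, -1)), Mul(193, Pow(Q, -1)))), Pow(Mul(2, l), -1)) = Mul(Add(Q, Mul(-589, Pow(l, -1)), Mul(193, Pow(Q, -1))), Mul(Rational(1, 2), Pow(l, -1))) = Mul(Rational(1, 2), Pow(l, -1), Add(Q, Mul(-589, Pow(l, -1)), Mul(193, Pow(Q, -1)))))
Mul(-1, Function('Y')(2361, 732)) = Mul(-1, Mul(Rational(1, 2), Pow(732, -1), Pow(2361, -2), Add(Mul(-589, 732), Mul(193, 2361), Mul(2361, Pow(732, 2))))) = Mul(-1, Mul(Rational(1, 2), Rational(1, 732), Rational(1, 5574321), Add(-431148, 455673, Mul(2361, 535824)))) = Mul(-1, Mul(Rational(1, 2), Rational(1, 732), Rational(1, 5574321), Add(-431148, 455673, 1265080464))) = Mul(-1, Mul(Rational(1, 2), Rational(1, 732), Rational(1, 5574321), 1265104989)) = Mul(-1, Rational(140567221, 906756216)) = Rational(-140567221, 906756216)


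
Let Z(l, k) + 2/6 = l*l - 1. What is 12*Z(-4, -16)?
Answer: 176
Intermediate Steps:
Z(l, k) = -4/3 + l² (Z(l, k) = -⅓ + (l*l - 1) = -⅓ + (l² - 1) = -⅓ + (-1 + l²) = -4/3 + l²)
12*Z(-4, -16) = 12*(-4/3 + (-4)²) = 12*(-4/3 + 16) = 12*(44/3) = 176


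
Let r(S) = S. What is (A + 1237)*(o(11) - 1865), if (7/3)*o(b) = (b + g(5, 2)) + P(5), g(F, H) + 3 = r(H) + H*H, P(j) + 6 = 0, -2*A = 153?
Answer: -30244951/14 ≈ -2.1604e+6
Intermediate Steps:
A = -153/2 (A = -1/2*153 = -153/2 ≈ -76.500)
P(j) = -6 (P(j) = -6 + 0 = -6)
g(F, H) = -3 + H + H**2 (g(F, H) = -3 + (H + H*H) = -3 + (H + H**2) = -3 + H + H**2)
o(b) = -9/7 + 3*b/7 (o(b) = 3*((b + (-3 + 2 + 2**2)) - 6)/7 = 3*((b + (-3 + 2 + 4)) - 6)/7 = 3*((b + 3) - 6)/7 = 3*((3 + b) - 6)/7 = 3*(-3 + b)/7 = -9/7 + 3*b/7)
(A + 1237)*(o(11) - 1865) = (-153/2 + 1237)*((-9/7 + (3/7)*11) - 1865) = 2321*((-9/7 + 33/7) - 1865)/2 = 2321*(24/7 - 1865)/2 = (2321/2)*(-13031/7) = -30244951/14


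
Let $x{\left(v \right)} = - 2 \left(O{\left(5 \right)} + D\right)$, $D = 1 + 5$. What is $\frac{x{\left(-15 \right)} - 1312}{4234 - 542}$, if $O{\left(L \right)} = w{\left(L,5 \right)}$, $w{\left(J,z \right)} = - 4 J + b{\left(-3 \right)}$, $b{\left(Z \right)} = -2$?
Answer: $- \frac{320}{923} \approx -0.3467$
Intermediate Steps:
$D = 6$
$w{\left(J,z \right)} = -2 - 4 J$ ($w{\left(J,z \right)} = - 4 J - 2 = -2 - 4 J$)
$O{\left(L \right)} = -2 - 4 L$
$x{\left(v \right)} = 32$ ($x{\left(v \right)} = - 2 \left(\left(-2 - 20\right) + 6\right) = - 2 \left(-22 + 6\right) = \left(-2\right) \left(-16\right) = 32$)
$\frac{x{\left(-15 \right)} - 1312}{4234 - 542} = \frac{32 - 1312}{4234 - 542} = - \frac{1280}{3692} = \left(-1280\right) \frac{1}{3692} = - \frac{320}{923}$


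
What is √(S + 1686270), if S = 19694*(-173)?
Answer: 2*I*√430198 ≈ 1311.8*I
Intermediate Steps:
S = -3407062
√(S + 1686270) = √(-3407062 + 1686270) = √(-1720792) = 2*I*√430198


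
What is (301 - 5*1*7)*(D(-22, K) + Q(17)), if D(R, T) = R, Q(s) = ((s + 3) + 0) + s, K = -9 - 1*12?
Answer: 3990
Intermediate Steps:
K = -21 (K = -9 - 12 = -21)
Q(s) = 3 + 2*s (Q(s) = ((3 + s) + 0) + s = (3 + s) + s = 3 + 2*s)
(301 - 5*1*7)*(D(-22, K) + Q(17)) = (301 - 5*1*7)*(-22 + (3 + 2*17)) = (301 - 5*7)*(-22 + (3 + 34)) = (301 - 35)*(-22 + 37) = 266*15 = 3990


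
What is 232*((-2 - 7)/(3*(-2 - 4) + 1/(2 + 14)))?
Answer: 33408/287 ≈ 116.40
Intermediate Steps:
232*((-2 - 7)/(3*(-2 - 4) + 1/(2 + 14))) = 232*(-9/(3*(-6) + 1/16)) = 232*(-9/(-18 + 1/16)) = 232*(-9/(-287/16)) = 232*(-9*(-16/287)) = 232*(144/287) = 33408/287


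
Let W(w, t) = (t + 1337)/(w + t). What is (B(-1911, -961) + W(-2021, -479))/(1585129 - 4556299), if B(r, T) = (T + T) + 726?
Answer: 1495429/3713962500 ≈ 0.00040265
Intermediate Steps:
B(r, T) = 726 + 2*T (B(r, T) = 2*T + 726 = 726 + 2*T)
W(w, t) = (1337 + t)/(t + w)
(B(-1911, -961) + W(-2021, -479))/(1585129 - 4556299) = ((726 + 2*(-961)) + (1337 - 479)/(-479 - 2021))/(1585129 - 4556299) = ((726 - 1922) + 858/(-2500))/(-2971170) = (-1196 - 1/2500*858)*(-1/2971170) = (-1196 - 429/1250)*(-1/2971170) = -1495429/1250*(-1/2971170) = 1495429/3713962500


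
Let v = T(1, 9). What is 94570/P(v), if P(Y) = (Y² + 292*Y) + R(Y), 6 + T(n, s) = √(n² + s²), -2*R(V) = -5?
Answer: 617163820/15068031 + 105918400*√82/15068031 ≈ 104.61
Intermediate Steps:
R(V) = 5/2 (R(V) = -½*(-5) = 5/2)
T(n, s) = -6 + √(n² + s²)
v = -6 + √82 (v = -6 + √(1² + 9²) = -6 + √(1 + 81) = -6 + √82 ≈ 3.0554)
P(Y) = 5/2 + Y² + 292*Y (P(Y) = (Y² + 292*Y) + 5/2 = 5/2 + Y² + 292*Y)
94570/P(v) = 94570/(5/2 + (-6 + √82)² + 292*(-6 + √82)) = 94570/(5/2 + (-6 + √82)² + (-1752 + 292*√82)) = 94570/(-3499/2 + (-6 + √82)² + 292*√82)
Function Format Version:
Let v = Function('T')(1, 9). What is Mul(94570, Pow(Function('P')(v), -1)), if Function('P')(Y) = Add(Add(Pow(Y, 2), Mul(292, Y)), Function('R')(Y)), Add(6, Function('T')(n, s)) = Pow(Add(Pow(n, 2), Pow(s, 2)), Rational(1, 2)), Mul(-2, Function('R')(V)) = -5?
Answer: Add(Rational(617163820, 15068031), Mul(Rational(105918400, 15068031), Pow(82, Rational(1, 2)))) ≈ 104.61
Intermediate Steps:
Function('R')(V) = Rational(5, 2) (Function('R')(V) = Mul(Rational(-1, 2), -5) = Rational(5, 2))
Function('T')(n, s) = Add(-6, Pow(Add(Pow(n, 2), Pow(s, 2)), Rational(1, 2)))
v = Add(-6, Pow(82, Rational(1, 2))) (v = Add(-6, Pow(Add(Pow(1, 2), Pow(9, 2)), Rational(1, 2))) = Add(-6, Pow(Add(1, 81), Rational(1, 2))) = Add(-6, Pow(82, Rational(1, 2))) ≈ 3.0554)
Function('P')(Y) = Add(Rational(5, 2), Pow(Y, 2), Mul(292, Y)) (Function('P')(Y) = Add(Add(Pow(Y, 2), Mul(292, Y)), Rational(5, 2)) = Add(Rational(5, 2), Pow(Y, 2), Mul(292, Y)))
Mul(94570, Pow(Function('P')(v), -1)) = Mul(94570, Pow(Add(Rational(5, 2), Pow(Add(-6, Pow(82, Rational(1, 2))), 2), Mul(292, Add(-6, Pow(82, Rational(1, 2))))), -1)) = Mul(94570, Pow(Add(Rational(5, 2), Pow(Add(-6, Pow(82, Rational(1, 2))), 2), Add(-1752, Mul(292, Pow(82, Rational(1, 2))))), -1)) = Mul(94570, Pow(Add(Rational(-3499, 2), Pow(Add(-6, Pow(82, Rational(1, 2))), 2), Mul(292, Pow(82, Rational(1, 2)))), -1))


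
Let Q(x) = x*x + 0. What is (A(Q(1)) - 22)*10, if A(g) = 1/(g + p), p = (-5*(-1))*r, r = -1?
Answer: -445/2 ≈ -222.50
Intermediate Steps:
p = -5 (p = -5*(-1)*(-1) = 5*(-1) = -5)
Q(x) = x² (Q(x) = x² + 0 = x²)
A(g) = 1/(-5 + g) (A(g) = 1/(g - 5) = 1/(-5 + g))
(A(Q(1)) - 22)*10 = (1/(-5 + 1²) - 22)*10 = (1/(-5 + 1) - 22)*10 = (1/(-4) - 22)*10 = (-¼ - 22)*10 = -89/4*10 = -445/2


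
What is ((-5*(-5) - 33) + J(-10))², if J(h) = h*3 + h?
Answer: 2304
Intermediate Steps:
J(h) = 4*h (J(h) = 3*h + h = 4*h)
((-5*(-5) - 33) + J(-10))² = ((-5*(-5) - 33) + 4*(-10))² = ((25 - 33) - 40)² = (-8 - 40)² = (-48)² = 2304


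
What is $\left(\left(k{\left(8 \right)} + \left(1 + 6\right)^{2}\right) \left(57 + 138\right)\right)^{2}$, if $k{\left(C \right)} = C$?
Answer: $123543225$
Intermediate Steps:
$\left(\left(k{\left(8 \right)} + \left(1 + 6\right)^{2}\right) \left(57 + 138\right)\right)^{2} = \left(\left(8 + \left(1 + 6\right)^{2}\right) \left(57 + 138\right)\right)^{2} = \left(\left(8 + 7^{2}\right) 195\right)^{2} = \left(\left(8 + 49\right) 195\right)^{2} = \left(57 \cdot 195\right)^{2} = 11115^{2} = 123543225$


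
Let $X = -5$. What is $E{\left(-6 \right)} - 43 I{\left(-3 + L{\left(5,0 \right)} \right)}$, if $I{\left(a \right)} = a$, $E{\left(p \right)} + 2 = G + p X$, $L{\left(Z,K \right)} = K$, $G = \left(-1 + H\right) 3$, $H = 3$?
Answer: $163$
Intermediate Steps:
$G = 6$ ($G = \left(-1 + 3\right) 3 = 2 \cdot 3 = 6$)
$E{\left(p \right)} = 4 - 5 p$ ($E{\left(p \right)} = -2 + \left(6 + p \left(-5\right)\right) = -2 - \left(-6 + 5 p\right) = 4 - 5 p$)
$E{\left(-6 \right)} - 43 I{\left(-3 + L{\left(5,0 \right)} \right)} = \left(4 - -30\right) - 43 \left(-3 + 0\right) = \left(4 + 30\right) - -129 = 34 + 129 = 163$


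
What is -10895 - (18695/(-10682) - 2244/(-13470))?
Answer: -261236000343/23981090 ≈ -10893.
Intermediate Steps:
-10895 - (18695/(-10682) - 2244/(-13470)) = -10895 - (18695*(-1/10682) - 2244*(-1/13470)) = -10895 - (-18695/10682 + 374/2245) = -10895 - 1*(-37975207/23981090) = -10895 + 37975207/23981090 = -261236000343/23981090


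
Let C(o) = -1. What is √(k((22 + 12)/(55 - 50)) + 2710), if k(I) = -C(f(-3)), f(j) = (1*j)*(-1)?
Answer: √2711 ≈ 52.067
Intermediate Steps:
f(j) = -j (f(j) = j*(-1) = -j)
k(I) = 1 (k(I) = -1*(-1) = 1)
√(k((22 + 12)/(55 - 50)) + 2710) = √(1 + 2710) = √2711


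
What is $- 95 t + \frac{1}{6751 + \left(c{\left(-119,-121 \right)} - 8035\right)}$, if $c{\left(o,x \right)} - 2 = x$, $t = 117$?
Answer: $- \frac{15594346}{1403} \approx -11115.0$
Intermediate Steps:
$c{\left(o,x \right)} = 2 + x$
$- 95 t + \frac{1}{6751 + \left(c{\left(-119,-121 \right)} - 8035\right)} = \left(-95\right) 117 + \frac{1}{6751 + \left(\left(2 - 121\right) - 8035\right)} = -11115 + \frac{1}{6751 - 8154} = -11115 + \frac{1}{-1403} = -11115 - \frac{1}{1403} = - \frac{15594346}{1403}$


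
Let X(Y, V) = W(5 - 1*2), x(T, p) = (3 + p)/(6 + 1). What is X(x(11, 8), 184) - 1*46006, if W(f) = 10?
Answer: -45996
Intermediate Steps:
x(T, p) = 3/7 + p/7 (x(T, p) = (3 + p)/7 = (3 + p)*(1/7) = 3/7 + p/7)
X(Y, V) = 10
X(x(11, 8), 184) - 1*46006 = 10 - 1*46006 = 10 - 46006 = -45996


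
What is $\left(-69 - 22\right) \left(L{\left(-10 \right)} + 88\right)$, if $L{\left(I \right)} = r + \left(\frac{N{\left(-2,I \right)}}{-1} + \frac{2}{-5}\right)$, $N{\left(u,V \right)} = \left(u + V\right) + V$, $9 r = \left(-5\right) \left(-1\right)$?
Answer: $- \frac{451087}{45} \approx -10024.0$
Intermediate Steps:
$r = \frac{5}{9}$ ($r = \frac{\left(-5\right) \left(-1\right)}{9} = \frac{1}{9} \cdot 5 = \frac{5}{9} \approx 0.55556$)
$N{\left(u,V \right)} = u + 2 V$ ($N{\left(u,V \right)} = \left(V + u\right) + V = u + 2 V$)
$L{\left(I \right)} = \frac{97}{45} - 2 I$ ($L{\left(I \right)} = \frac{5}{9} + \left(\frac{-2 + 2 I}{-1} + \frac{2}{-5}\right) = \frac{5}{9} + \left(\left(-2 + 2 I\right) \left(-1\right) + 2 \left(- \frac{1}{5}\right)\right) = \frac{5}{9} - \left(- \frac{8}{5} + 2 I\right) = \frac{97}{45} - 2 I$)
$\left(-69 - 22\right) \left(L{\left(-10 \right)} + 88\right) = \left(-69 - 22\right) \left(\left(\frac{97}{45} - -20\right) + 88\right) = - 91 \left(\left(\frac{97}{45} + 20\right) + 88\right) = - 91 \left(\frac{997}{45} + 88\right) = \left(-91\right) \frac{4957}{45} = - \frac{451087}{45}$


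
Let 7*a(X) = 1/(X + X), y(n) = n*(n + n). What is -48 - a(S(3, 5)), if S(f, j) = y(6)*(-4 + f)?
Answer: -48383/1008 ≈ -47.999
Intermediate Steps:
y(n) = 2*n² (y(n) = n*(2*n) = 2*n²)
S(f, j) = -288 + 72*f (S(f, j) = (2*6²)*(-4 + f) = (2*36)*(-4 + f) = 72*(-4 + f) = -288 + 72*f)
a(X) = 1/(14*X) (a(X) = 1/(7*(X + X)) = 1/(7*((2*X))) = (1/(2*X))/7 = 1/(14*X))
-48 - a(S(3, 5)) = -48 - 1/(14*(-288 + 72*3)) = -48 - 1/(14*(-288 + 216)) = -48 - 1/(14*(-72)) = -48 - (-1)/(14*72) = -48 - 1*(-1/1008) = -48 + 1/1008 = -48383/1008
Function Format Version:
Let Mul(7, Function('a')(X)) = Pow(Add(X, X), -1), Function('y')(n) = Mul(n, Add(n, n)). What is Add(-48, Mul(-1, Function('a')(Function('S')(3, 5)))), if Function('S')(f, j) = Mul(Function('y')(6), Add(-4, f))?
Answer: Rational(-48383, 1008) ≈ -47.999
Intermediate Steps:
Function('y')(n) = Mul(2, Pow(n, 2)) (Function('y')(n) = Mul(n, Mul(2, n)) = Mul(2, Pow(n, 2)))
Function('S')(f, j) = Add(-288, Mul(72, f)) (Function('S')(f, j) = Mul(Mul(2, Pow(6, 2)), Add(-4, f)) = Mul(Mul(2, 36), Add(-4, f)) = Mul(72, Add(-4, f)) = Add(-288, Mul(72, f)))
Function('a')(X) = Mul(Rational(1, 14), Pow(X, -1)) (Function('a')(X) = Mul(Rational(1, 7), Pow(Add(X, X), -1)) = Mul(Rational(1, 7), Pow(Mul(2, X), -1)) = Mul(Rational(1, 7), Mul(Rational(1, 2), Pow(X, -1))) = Mul(Rational(1, 14), Pow(X, -1)))
Add(-48, Mul(-1, Function('a')(Function('S')(3, 5)))) = Add(-48, Mul(-1, Mul(Rational(1, 14), Pow(Add(-288, Mul(72, 3)), -1)))) = Add(-48, Mul(-1, Mul(Rational(1, 14), Pow(Add(-288, 216), -1)))) = Add(-48, Mul(-1, Mul(Rational(1, 14), Pow(-72, -1)))) = Add(-48, Mul(-1, Mul(Rational(1, 14), Rational(-1, 72)))) = Add(-48, Mul(-1, Rational(-1, 1008))) = Add(-48, Rational(1, 1008)) = Rational(-48383, 1008)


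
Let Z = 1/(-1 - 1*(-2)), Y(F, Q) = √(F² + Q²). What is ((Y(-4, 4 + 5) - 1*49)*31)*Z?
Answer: -1519 + 31*√97 ≈ -1213.7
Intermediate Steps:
Z = 1 (Z = 1/(-1 + 2) = 1/1 = 1)
((Y(-4, 4 + 5) - 1*49)*31)*Z = ((√((-4)² + (4 + 5)²) - 1*49)*31)*1 = ((√(16 + 9²) - 49)*31)*1 = ((√(16 + 81) - 49)*31)*1 = ((√97 - 49)*31)*1 = ((-49 + √97)*31)*1 = (-1519 + 31*√97)*1 = -1519 + 31*√97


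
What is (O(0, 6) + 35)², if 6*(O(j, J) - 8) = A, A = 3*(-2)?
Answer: 1764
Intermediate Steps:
A = -6
O(j, J) = 7 (O(j, J) = 8 + (⅙)*(-6) = 8 - 1 = 7)
(O(0, 6) + 35)² = (7 + 35)² = 42² = 1764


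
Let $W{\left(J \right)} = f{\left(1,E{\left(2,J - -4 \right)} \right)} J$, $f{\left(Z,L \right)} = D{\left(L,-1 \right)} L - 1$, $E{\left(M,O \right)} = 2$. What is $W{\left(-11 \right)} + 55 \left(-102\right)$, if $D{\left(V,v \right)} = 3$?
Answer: $-5665$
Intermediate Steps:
$f{\left(Z,L \right)} = -1 + 3 L$ ($f{\left(Z,L \right)} = 3 L - 1 = -1 + 3 L$)
$W{\left(J \right)} = 5 J$ ($W{\left(J \right)} = \left(-1 + 3 \cdot 2\right) J = \left(-1 + 6\right) J = 5 J$)
$W{\left(-11 \right)} + 55 \left(-102\right) = 5 \left(-11\right) + 55 \left(-102\right) = -55 - 5610 = -5665$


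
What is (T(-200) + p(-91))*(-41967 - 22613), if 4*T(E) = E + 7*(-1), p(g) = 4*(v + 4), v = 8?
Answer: 242175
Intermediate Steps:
p(g) = 48 (p(g) = 4*(8 + 4) = 4*12 = 48)
T(E) = -7/4 + E/4 (T(E) = (E + 7*(-1))/4 = (E - 7)/4 = (-7 + E)/4 = -7/4 + E/4)
(T(-200) + p(-91))*(-41967 - 22613) = ((-7/4 + (¼)*(-200)) + 48)*(-41967 - 22613) = ((-7/4 - 50) + 48)*(-64580) = (-207/4 + 48)*(-64580) = -15/4*(-64580) = 242175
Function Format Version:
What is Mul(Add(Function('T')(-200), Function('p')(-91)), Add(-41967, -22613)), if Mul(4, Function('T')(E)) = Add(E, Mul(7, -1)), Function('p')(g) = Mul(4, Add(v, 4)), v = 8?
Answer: 242175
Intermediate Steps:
Function('p')(g) = 48 (Function('p')(g) = Mul(4, Add(8, 4)) = Mul(4, 12) = 48)
Function('T')(E) = Add(Rational(-7, 4), Mul(Rational(1, 4), E)) (Function('T')(E) = Mul(Rational(1, 4), Add(E, Mul(7, -1))) = Mul(Rational(1, 4), Add(E, -7)) = Mul(Rational(1, 4), Add(-7, E)) = Add(Rational(-7, 4), Mul(Rational(1, 4), E)))
Mul(Add(Function('T')(-200), Function('p')(-91)), Add(-41967, -22613)) = Mul(Add(Add(Rational(-7, 4), Mul(Rational(1, 4), -200)), 48), Add(-41967, -22613)) = Mul(Add(Add(Rational(-7, 4), -50), 48), -64580) = Mul(Add(Rational(-207, 4), 48), -64580) = Mul(Rational(-15, 4), -64580) = 242175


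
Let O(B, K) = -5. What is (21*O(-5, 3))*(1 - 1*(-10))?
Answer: -1155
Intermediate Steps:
(21*O(-5, 3))*(1 - 1*(-10)) = (21*(-5))*(1 - 1*(-10)) = -105*(1 + 10) = -105*11 = -1155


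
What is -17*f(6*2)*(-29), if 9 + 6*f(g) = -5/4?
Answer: -20213/24 ≈ -842.21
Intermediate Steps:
f(g) = -41/24 (f(g) = -3/2 + (-5/4)/6 = -3/2 + (-5*¼)/6 = -3/2 + (⅙)*(-5/4) = -3/2 - 5/24 = -41/24)
-17*f(6*2)*(-29) = -17*(-41/24)*(-29) = (697/24)*(-29) = -20213/24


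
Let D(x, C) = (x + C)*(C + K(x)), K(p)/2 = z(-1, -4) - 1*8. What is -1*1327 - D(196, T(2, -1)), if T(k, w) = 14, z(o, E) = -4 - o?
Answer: 353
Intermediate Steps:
K(p) = -22 (K(p) = 2*((-4 - 1*(-1)) - 1*8) = 2*((-4 + 1) - 8) = 2*(-3 - 8) = 2*(-11) = -22)
D(x, C) = (-22 + C)*(C + x) (D(x, C) = (x + C)*(C - 22) = (C + x)*(-22 + C) = (-22 + C)*(C + x))
-1*1327 - D(196, T(2, -1)) = -1*1327 - (14² - 22*14 - 22*196 + 14*196) = -1327 - (196 - 308 - 4312 + 2744) = -1327 - 1*(-1680) = -1327 + 1680 = 353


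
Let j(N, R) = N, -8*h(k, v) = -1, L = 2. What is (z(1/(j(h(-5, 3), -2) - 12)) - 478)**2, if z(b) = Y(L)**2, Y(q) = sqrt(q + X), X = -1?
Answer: 227529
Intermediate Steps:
h(k, v) = 1/8 (h(k, v) = -1/8*(-1) = 1/8)
Y(q) = sqrt(-1 + q) (Y(q) = sqrt(q - 1) = sqrt(-1 + q))
z(b) = 1 (z(b) = (sqrt(-1 + 2))**2 = (sqrt(1))**2 = 1**2 = 1)
(z(1/(j(h(-5, 3), -2) - 12)) - 478)**2 = (1 - 478)**2 = (-477)**2 = 227529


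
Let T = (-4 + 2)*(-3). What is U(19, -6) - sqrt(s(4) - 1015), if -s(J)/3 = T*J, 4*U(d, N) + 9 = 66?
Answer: 57/4 - I*sqrt(1087) ≈ 14.25 - 32.97*I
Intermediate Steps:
T = 6 (T = -2*(-3) = 6)
U(d, N) = 57/4 (U(d, N) = -9/4 + (1/4)*66 = -9/4 + 33/2 = 57/4)
s(J) = -18*J
U(19, -6) - sqrt(s(4) - 1015) = 57/4 - sqrt(-18*4 - 1015) = 57/4 - sqrt(-72 - 1015) = 57/4 - sqrt(-1087) = 57/4 - I*sqrt(1087)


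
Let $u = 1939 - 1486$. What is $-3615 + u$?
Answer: $-3162$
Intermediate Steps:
$u = 453$
$-3615 + u = -3615 + 453 = -3162$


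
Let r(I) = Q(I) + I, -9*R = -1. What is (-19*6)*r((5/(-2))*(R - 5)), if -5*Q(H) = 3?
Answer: -19874/15 ≈ -1324.9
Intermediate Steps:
R = ⅑ (R = -⅑*(-1) = ⅑ ≈ 0.11111)
Q(H) = -⅗ (Q(H) = -⅕*3 = -⅗)
r(I) = -⅗ + I
(-19*6)*r((5/(-2))*(R - 5)) = (-19*6)*(-⅗ + (5/(-2))*(⅑ - 5)) = -114*(-⅗ + (5*(-½))*(-44/9)) = -114*(-⅗ - 5/2*(-44/9)) = -114*(-⅗ + 110/9) = -114*523/45 = -19874/15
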